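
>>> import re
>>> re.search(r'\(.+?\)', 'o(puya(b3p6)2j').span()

The match spans [1:12] → '(puya(b3p6)'.

(1, 12)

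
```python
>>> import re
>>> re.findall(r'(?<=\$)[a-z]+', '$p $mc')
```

['p', 'mc']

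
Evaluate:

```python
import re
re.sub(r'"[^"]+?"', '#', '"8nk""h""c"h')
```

Matches: at [0:5] → '"8nk"'; at [5:8] → '"h"'; at [8:11] → '"c"'.
Each match is replaced by '#'.

'###h'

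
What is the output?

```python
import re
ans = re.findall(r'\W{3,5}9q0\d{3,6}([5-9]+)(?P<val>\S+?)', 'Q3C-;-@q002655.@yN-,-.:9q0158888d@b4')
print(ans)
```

[('8', 'd')]

This matches 3 to 5 of a non-word character, then the literal '9q0'; then 3 to 6 of a digit; then one or more of a character in [5-9] (captured); then one or more of a non-whitespace character (lazy) (captured as 'val').
Matches: at [18:33] match '-,-.:9q0158888d', groups = ('8', 'd').
Multiple groups make `findall` return tuples — one 2-tuple for the one match.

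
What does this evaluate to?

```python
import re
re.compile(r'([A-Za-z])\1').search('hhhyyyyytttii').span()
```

(0, 2)

The backreference `\1` re-matches whatever the first group consumed, character for character.
The match spans [0:2] → 'hh'.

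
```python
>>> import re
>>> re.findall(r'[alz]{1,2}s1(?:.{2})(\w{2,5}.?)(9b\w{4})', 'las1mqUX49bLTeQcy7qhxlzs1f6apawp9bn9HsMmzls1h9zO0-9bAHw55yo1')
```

[('UX4', '9bLTeQ'), ('apawp', '9bn9Hs'), ('zO0-', '9bAHw5')]

Pattern: 1 to 2 of one of [alz], then the literal 's1'; then exactly 2 of any character (non-capturing group); then 2 to 5 of a word character, then optionally any character (captured); then the literal '9b', then exactly 4 of a word character (captured).
`findall` packs the 2 group values into a tuple for every match.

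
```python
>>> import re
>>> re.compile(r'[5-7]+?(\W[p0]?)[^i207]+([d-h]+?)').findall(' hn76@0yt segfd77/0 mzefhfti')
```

[('@0', 'd'), ('/0', 'f')]

Pattern: one or more of a character in [5-7] (lazy); then a non-word character, then optionally one of [p0] (captured); then one or more of any character except [i207]; then one or more of a character in [d-h] (lazy) (captured).
2 groups means each result is a tuple of 2 captured strings — 2 here.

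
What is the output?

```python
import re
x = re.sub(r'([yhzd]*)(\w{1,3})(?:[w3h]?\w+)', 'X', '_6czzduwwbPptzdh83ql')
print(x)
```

Pattern: zero or more of one of [yhzd] (captured); then 1 to 3 of a word character (captured); then optionally one of [w3h], then one or more of a word character (non-capturing group).
`sub` substitutes 'X' at each match site.

X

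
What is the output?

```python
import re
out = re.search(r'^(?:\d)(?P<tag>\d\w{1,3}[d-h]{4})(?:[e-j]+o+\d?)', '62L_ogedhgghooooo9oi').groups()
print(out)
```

('2L_ogedh',)

The match spans [0:18] → '62L_ogedhgghooooo9'.
Captured: group 1 = '2L_ogedh'.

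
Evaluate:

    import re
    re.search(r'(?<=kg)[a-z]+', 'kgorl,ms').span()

(2, 5)

Lookahead/lookbehind check context without consuming it, so the matched span excludes the asserted characters.
The match spans [2:5] → 'orl'.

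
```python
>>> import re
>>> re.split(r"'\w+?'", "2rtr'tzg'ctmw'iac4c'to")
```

['2rtr', 'ctmw', 'to']

Matches to split on: at [4:9] → "'tzg'"; at [13:20] → "'iac4c'".
Splitting on the pattern gives 3 pieces.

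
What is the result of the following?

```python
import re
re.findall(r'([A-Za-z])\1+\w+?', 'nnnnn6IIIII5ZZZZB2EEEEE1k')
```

['n', 'I', 'Z', 'E']

`\1` is not a pattern — it's the concrete string captured by group 1, re-applied verbatim.
Matches: at [0:6] match 'nnnnn6', group 1 = 'n'; at [6:12] match 'IIIII5', group 1 = 'I'; at [12:17] match 'ZZZZB', group 1 = 'Z'; at [18:24] match 'EEEEE1', group 1 = 'E'.
With a single group, `findall` returns only what that group captured — 4 items.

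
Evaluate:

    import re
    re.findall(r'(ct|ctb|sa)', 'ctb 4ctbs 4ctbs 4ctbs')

Alternation isn't longest-match — the leftmost alternative that fits at this position is chosen.
Walking the string: at [0:2] match 'ct', group 1 = 'ct'; at [5:7] match 'ct', group 1 = 'ct'; at [11:13] match 'ct', group 1 = 'ct'; at [17:19] match 'ct', group 1 = 'ct'.
With a single group, `findall` returns only what that group captured — 4 items.

['ct', 'ct', 'ct', 'ct']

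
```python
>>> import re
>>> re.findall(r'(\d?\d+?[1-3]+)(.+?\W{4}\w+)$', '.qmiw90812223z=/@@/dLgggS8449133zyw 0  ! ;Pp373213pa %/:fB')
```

The pattern matches optionally a digit, then one or more of a digit (lazy), then one or more of a character in [1-3] (captured); then one or more of any character (lazy), then exactly 4 of a non-word character, then one or more of a word character (captured); then anchored at the end.
Scanning left to right: at [5:58] match '90812223z=/@@/dLgggS8449133zyw 0  ! ;Pp373213pa %/:fB', groups = ('90812223', 'z=/@@/dLgggS8449133zyw 0  ! ;Pp373213pa %/:fB').
`findall` packs the 2 group values into a tuple for every match.

[('90812223', 'z=/@@/dLgggS8449133zyw 0  ! ;Pp373213pa %/:fB')]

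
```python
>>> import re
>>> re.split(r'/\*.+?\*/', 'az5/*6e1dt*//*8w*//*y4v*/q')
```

['az5', '', '', 'q']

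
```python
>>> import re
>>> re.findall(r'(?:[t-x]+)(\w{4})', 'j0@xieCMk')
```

['ieCM']

The pattern matches one or more of a character in [t-x] (non-capturing group); then exactly 4 of a word character (captured).
Matches: at [3:8] match 'xieCM', group 1 = 'ieCM'.
With a single group, `findall` returns only what that group captured — 1 item.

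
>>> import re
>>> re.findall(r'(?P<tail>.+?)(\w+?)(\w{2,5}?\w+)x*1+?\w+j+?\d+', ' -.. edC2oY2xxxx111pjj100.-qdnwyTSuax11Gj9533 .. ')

[(' -.. ', 'e', 'dC2oY2xxxx11'), ('.-', 'q', 'dnwyTSuax1')]

Pattern: one or more of any character (lazy) (captured as 'tail'); then one or more of a word character (lazy) (captured); then 2 to 5 of a word character (lazy), then one or more of a word character (captured); then zero or more of the literal 'x', then one or more of a literal '1' (lazy), then one or more of a word character; then one or more of a literal 'j' (lazy), then one or more of a digit.
Lazy quantifiers expand one character at a time until the remainder of the pattern can match.
Walking the string: at [0:25] match ' -.. edC2oY2xxxx111pjj100', groups = (' -.. ', 'e', 'dC2oY2xxxx11'); at [25:45] match '.-qdnwyTSuax11Gj9533', groups = ('.-', 'q', 'dnwyTSuax1').
`findall` packs the 3 group values into a tuple for every match.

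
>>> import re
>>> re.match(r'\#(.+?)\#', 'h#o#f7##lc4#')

None

With `match`, the pattern is implicitly anchored at the beginning.
Here the string doesn't start with a match, so the call returns None.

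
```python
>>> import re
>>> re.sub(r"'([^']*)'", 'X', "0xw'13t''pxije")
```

"0xwX'pxije"

`sub` substitutes 'X' at each match site.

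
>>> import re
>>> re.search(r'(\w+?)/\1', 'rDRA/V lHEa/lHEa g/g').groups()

('lHEa',)

The match spans [7:16] → 'lHEa/lHEa'.
Captured: group 1 = 'lHEa'.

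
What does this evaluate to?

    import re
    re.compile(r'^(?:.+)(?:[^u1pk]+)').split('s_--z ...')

This matches anchored at the start of the string; then one or more of any character (non-capturing group); then one or more of any character except [u1pk] (non-capturing group).
Matches to split on: at [0:9] → 's_--z ...'.
The string is cut at each match, leaving 2 pieces.

['', '']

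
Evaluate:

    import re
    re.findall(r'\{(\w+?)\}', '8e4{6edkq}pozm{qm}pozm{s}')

['6edkq', 'qm', 's']

One capturing group, so `findall` returns just the captured substring from each match — 3 in all.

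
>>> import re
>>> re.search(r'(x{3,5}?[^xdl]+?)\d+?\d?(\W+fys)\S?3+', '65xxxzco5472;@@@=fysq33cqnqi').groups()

('xxxzco', ';@@@=fys')

This matches 3 to 5 of a literal 'x' (lazy), then one or more of any character except [xdl] (lazy) (captured); then one or more of a digit (lazy); then optionally a digit; then one or more of a non-word character, then the literal 'fys' (captured); then optionally a non-whitespace character, then one or more of the literal '3'.
Lazy quantifiers expand one character at a time until the remainder of the pattern can match.
Unlike `match`, `search` isn't anchored — it looks for the pattern anywhere in the string.
The match spans [2:23] → 'xxxzco5472;@@@=fysq33'.
Captured: group 1 = 'xxxzco', group 2 = ';@@@=fys'.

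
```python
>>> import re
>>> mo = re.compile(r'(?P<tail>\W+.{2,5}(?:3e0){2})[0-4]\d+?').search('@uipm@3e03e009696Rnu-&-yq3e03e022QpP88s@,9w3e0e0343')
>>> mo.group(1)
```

'@uipm@3e03e0'

The match spans [0:14] → '@uipm@3e03e009'.
Captured: group 1 = '@uipm@3e03e0'.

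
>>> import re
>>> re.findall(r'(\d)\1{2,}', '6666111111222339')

['6', '1', '2']

A backreference is literal: `\1` must see the identical characters the first group matched.
Matches: at [0:4] match '6666', group 1 = '6'; at [4:10] match '111111', group 1 = '1'; at [10:13] match '222', group 1 = '2'.
With a single group, `findall` returns only what that group captured — 3 items.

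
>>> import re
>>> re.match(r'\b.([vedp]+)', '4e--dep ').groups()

('e',)

The pattern matches a word boundary (`\b`, zero-width); then any character; then one or more of one of [vedp] (captured).
`match` is anchored at position 0; if the pattern doesn't fit there, it returns None.
The match spans [0:2] → '4e'.
Captured: group 1 = 'e'.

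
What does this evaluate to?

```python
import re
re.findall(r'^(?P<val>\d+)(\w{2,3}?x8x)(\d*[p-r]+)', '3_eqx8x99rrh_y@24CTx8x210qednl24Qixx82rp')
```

[('3', '_eqx8x', '99rr')]

With 3 capturing groups, `findall` returns a 3-tuple per match.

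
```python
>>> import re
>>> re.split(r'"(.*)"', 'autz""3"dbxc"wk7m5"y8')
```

Matches to split on: at [4:19] → '""3"dbxc"wk7m5"'.
With a capturing group present, the delimiter's captured portion is kept in the result list.

['autz', '"3"dbxc"wk7m5', 'y8']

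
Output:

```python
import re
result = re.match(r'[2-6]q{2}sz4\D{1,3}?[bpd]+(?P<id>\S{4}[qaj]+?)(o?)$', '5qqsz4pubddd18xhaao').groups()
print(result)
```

('18xhaa', 'o')

The match spans [0:19] → '5qqsz4pubddd18xhaao'.
Captured: group 1 = '18xhaa', group 2 = 'o'.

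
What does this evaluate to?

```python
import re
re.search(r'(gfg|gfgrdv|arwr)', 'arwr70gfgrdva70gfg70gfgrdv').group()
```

'arwr'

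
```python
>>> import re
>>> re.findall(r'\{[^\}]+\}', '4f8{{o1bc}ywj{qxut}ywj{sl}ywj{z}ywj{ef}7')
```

['{{o1bc}', '{qxut}', '{sl}', '{z}', '{ef}']

Matches: at [3:10] → '{{o1bc}'; at [13:19] → '{qxut}'; at [22:26] → '{sl}'; at [29:32] → '{z}'; at [35:39] → '{ef}'.
`findall` yields the raw match text (5 of them) because the pattern has no groups.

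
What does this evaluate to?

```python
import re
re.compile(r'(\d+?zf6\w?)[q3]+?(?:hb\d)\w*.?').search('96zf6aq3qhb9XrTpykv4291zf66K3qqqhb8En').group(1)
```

'96zf6a'

Pattern: one or more of a digit (lazy), then the literal 'zf6', then optionally a word character (captured); then one or more of one of [q3] (lazy); then the literal 'hb', then a digit (non-capturing group); then zero or more of a word character, then optionally any character.
`search` walks the string left to right and returns the first match it finds.
The match spans [0:37] → '96zf6aq3qhb9XrTpykv4291zf66K3qqqhb8En'.
Captured: group 1 = '96zf6a'.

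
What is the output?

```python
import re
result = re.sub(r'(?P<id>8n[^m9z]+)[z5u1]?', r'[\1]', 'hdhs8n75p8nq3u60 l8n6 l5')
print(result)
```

hdhs[8n75p8nq3u60 l8n6 l5]

Pattern: the literal '8n', then one or more of any character except [m9z] (captured as 'id'); then optionally one of [z5u1].
Matches: at [4:24] → '8n75p8nq3u60 l8n6 l5'.
`\1` in the replacement pulls in group 1's text for each match.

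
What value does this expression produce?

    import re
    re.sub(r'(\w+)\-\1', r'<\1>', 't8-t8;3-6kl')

The backreference `\1` re-matches whatever the first group consumed, character for character.
Matches: at [0:5] → 't8-t8'.
The replacement refers to a captured group, so each match is rewritten using its own captured text.

'<t8>;3-6kl'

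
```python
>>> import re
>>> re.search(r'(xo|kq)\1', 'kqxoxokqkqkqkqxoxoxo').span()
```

(2, 6)

The backreference `\1` re-matches whatever the first group consumed, character for character.
`re.search` scans for the first position where the pattern succeeds.
The match spans [2:6] → 'xoxo'.
Captured: group 1 = 'xo'.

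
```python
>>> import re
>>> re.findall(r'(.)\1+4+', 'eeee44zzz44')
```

`\1` is not a pattern — it's the concrete string captured by group 1, re-applied verbatim.
Because there's exactly one group, `findall` drops the full match and keeps group 1 from each hit.

['e', 'z']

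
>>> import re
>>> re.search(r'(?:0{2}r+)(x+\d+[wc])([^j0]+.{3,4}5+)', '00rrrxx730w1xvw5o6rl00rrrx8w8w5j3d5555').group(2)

'1xvw5'

The match spans [0:16] → '00rrrxx730w1xvw5'.
Captured: group 1 = 'xx730w', group 2 = '1xvw5'.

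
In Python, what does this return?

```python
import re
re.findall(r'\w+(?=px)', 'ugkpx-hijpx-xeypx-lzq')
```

['ugk', 'hij', 'xey']

The positive lookaround only admits positions where the adjacent text matches; those characters stay outside the span.
Walking the string: at [0:3] → 'ugk'; at [6:9] → 'hij'; at [12:15] → 'xey'.
Since nothing is captured, `findall` lists the 3 matched substrings directly.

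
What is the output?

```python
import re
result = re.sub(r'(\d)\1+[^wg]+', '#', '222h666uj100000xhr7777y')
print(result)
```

#

After group 1 captures some text, `\1` only succeeds where that same text appears again.
Matches: at [0:23] → '222h666uj100000xhr7777y'.
Every occurrence is swapped for '#'.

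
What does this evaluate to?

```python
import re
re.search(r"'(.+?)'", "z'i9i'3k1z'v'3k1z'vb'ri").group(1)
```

`re.search` tries every starting position until one works.
The match spans [1:6] → "'i9i'".
Captured: group 1 = 'i9i'.

'i9i'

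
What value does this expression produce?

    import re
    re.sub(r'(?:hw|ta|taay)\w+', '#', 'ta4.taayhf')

Matches: at [0:3] → 'ta4'; at [4:10] → 'taayhf'.
`sub` substitutes '#' at each match site.

'#.#'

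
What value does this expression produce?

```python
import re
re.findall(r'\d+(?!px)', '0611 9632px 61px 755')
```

['0611', '963', '6', '755']

The negative lookaround is zero-width — it rules out positions where the adjacent text would match, without consuming anything.
Walking the string: at [0:4] → '0611'; at [5:8] → '963'; at [12:13] → '6'; at [17:20] → '755'.
Since nothing is captured, `findall` lists the 4 matched substrings directly.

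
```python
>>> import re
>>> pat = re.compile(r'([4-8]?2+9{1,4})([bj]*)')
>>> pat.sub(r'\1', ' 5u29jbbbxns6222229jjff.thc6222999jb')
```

Each match is replaced using the text its own group 1 captured.

' 5u29xns6222229ff.thc6222999'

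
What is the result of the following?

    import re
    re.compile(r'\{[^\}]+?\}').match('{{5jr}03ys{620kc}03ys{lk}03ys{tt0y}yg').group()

'{{5jr}'

`match` is anchored at position 0; if the pattern doesn't fit there, it returns None.
The match spans [0:6] → '{{5jr}'.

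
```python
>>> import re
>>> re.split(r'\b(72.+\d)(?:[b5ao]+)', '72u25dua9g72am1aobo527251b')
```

['', '72u25dua9g72am1aobo527251', '']

Pattern: a word boundary (`\b`, zero-width); then the literal '72', then one or more of any character, then a digit (captured); then one or more of one of [b5ao] (non-capturing group).
Matches to split on: at [0:26] → '72u25dua9g72am1aobo527251b'.
With a capturing group present, the delimiter's captured portion is kept in the result list.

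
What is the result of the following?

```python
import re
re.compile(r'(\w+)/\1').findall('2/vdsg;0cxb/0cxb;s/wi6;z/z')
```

`\1` has to match the exact text group 1 already captured.
Scanning left to right: at [7:16] match '0cxb/0cxb', group 1 = '0cxb'; at [23:26] match 'z/z', group 1 = 'z'.
One capturing group, so `findall` returns just the captured substring from each match — 2 in all.

['0cxb', 'z']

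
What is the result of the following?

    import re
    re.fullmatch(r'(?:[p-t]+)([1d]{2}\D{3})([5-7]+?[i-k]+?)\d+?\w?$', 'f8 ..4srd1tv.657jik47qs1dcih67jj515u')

Pattern: one or more of a character in [p-t] (non-capturing group); then exactly 2 of one of [1d], then exactly 3 of a non-digit (captured); then one or more of a character in [5-7] (lazy), then one or more of a character in [i-k] (lazy) (captured); then one or more of a digit (lazy), then optionally a word character; then anchored at the end.
`fullmatch` succeeds only if the pattern covers the string from start to end.
Here the string isn't matched end-to-end, so the call returns None.

None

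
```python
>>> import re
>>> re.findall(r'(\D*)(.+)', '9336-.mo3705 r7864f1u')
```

This matches zero or more of a non-digit (captured); then one or more of any character (captured).
Multiple groups make `findall` return tuples — one 2-tuple for the one match.

[('', '9336-.mo3705 r7864f1u')]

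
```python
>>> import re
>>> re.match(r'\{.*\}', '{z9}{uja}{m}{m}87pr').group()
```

'{z9}{uja}{m}{m}'

`match` is anchored at position 0; if the pattern doesn't fit there, it returns None.
The match spans [0:15] → '{z9}{uja}{m}{m}'.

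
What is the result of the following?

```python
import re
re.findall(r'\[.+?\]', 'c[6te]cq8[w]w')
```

Because the quantifier is non-greedy, it stops expanding at the earliest point where the rest of the pattern can succeed.
With no groups in the pattern, `findall` gives back each whole match — 2 here.

['[6te]', '[w]']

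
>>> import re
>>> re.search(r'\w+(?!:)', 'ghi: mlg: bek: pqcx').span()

(0, 2)

Because the assertion is negative and zero-width, positions next to the forbidden text are skipped.
`re.search` scans for the first position where the pattern succeeds.
The match spans [0:2] → 'gh'.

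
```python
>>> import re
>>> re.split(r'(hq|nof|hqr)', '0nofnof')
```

['0', 'nof', '', 'nof', '']

Matches to split on: at [1:4] → 'nof'; at [4:7] → 'nof'.
With a capturing group present, the delimiter's captured portion is kept in the result list.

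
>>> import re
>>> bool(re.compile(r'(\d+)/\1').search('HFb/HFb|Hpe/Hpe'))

False

`\1` is not a pattern — it's the concrete string captured by group 1, re-applied verbatim.
Here nothing in the string fits, so the call returns None, and `bool(None)` is False.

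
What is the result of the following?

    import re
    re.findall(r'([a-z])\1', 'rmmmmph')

`\1` is not a pattern — it's the concrete string captured by group 1, re-applied verbatim.
Walking the string: at [1:3] match 'mm', group 1 = 'm'; at [3:5] match 'mm', group 1 = 'm'.
Because there's exactly one group, `findall` drops the full match and keeps group 1 from each hit.

['m', 'm']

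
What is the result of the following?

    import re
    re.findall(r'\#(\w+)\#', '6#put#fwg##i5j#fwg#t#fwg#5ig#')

['put', 'i5j', 't', '5ig']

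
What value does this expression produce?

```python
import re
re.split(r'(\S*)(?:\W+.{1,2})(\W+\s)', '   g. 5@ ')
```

The pattern matches zero or more of a non-whitespace character (captured); then one or more of a non-word character, then 1 to 2 of any character (non-capturing group); then one or more of a non-word character, then whitespace (captured).
Matches to split on: at [0:6] → '   g. '.
`re.split` interleaves the captured-group text with the surrounding fragments.

['', '', '. ', '5@ ']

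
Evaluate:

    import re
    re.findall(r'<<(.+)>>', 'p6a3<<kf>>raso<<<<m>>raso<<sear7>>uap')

['kf>>raso<<<<m>>raso<<sear7']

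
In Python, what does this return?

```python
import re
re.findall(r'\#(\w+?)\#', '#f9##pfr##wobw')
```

Matches: at [0:4] match '#f9#', group 1 = 'f9'; at [4:9] match '#pfr#', group 1 = 'pfr'.
Because there's exactly one group, `findall` drops the full match and keeps group 1 from each hit.

['f9', 'pfr']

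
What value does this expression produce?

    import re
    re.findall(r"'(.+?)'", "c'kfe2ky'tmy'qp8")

['kfe2ky']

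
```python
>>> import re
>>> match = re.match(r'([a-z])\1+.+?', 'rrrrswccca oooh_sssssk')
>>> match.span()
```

(0, 5)

`\1` has to match the exact text group 1 already captured.
`match` is anchored at position 0; if the pattern doesn't fit there, it returns None.
The match spans [0:5] → 'rrrrs'.
Captured: group 1 = 'r'.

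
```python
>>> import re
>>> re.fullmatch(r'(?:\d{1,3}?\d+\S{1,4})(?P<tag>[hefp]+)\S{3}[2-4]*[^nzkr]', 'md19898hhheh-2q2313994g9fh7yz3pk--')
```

`re.fullmatch` requires the pattern to consume the entire string.
Here the string isn't matched end-to-end, so the call returns None.

None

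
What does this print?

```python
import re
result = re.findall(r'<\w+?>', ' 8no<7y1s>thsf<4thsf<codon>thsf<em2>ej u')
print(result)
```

['<7y1s>', '<codon>', '<em2>']

`findall` yields the raw match text (3 of them) because the pattern has no groups.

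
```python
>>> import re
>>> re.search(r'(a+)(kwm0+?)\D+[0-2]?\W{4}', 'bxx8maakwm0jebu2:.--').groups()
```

Pattern: one or more of a literal 'a' (captured); then the literal 'kwm', then one or more of the literal '0' (lazy) (captured); then one or more of a non-digit, then optionally a character in [0-2], then exactly 4 of a non-word character.
`re.search` scans for the first position where the pattern succeeds.
The match spans [5:20] → 'aakwm0jebu2:.--'.
Captured: group 1 = 'aa', group 2 = 'kwm0'.

('aa', 'kwm0')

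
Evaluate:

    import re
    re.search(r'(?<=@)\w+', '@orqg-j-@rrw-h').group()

'orqg'

The `(?=…)`/`(?<=…)` assertion just peeks at neighbouring text; it doesn't advance the match position.
The match spans [1:5] → 'orqg'.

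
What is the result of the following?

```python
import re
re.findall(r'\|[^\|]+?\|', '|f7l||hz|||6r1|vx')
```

Scanning left to right: at [0:5] → '|f7l|'; at [5:9] → '|hz|'; at [10:15] → '|6r1|'.
With no groups in the pattern, `findall` gives back each whole match — 3 here.

['|f7l|', '|hz|', '|6r1|']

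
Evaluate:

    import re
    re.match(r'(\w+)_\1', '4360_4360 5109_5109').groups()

('4360',)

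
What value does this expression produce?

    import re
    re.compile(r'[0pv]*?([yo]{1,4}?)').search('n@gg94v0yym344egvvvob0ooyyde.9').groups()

('y',)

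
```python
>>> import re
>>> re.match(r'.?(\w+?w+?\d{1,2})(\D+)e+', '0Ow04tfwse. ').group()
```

'0Ow04tfwse'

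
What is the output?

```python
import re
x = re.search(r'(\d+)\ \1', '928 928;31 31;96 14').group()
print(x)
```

928 928

A backreference is literal: `\1` must see the identical characters the first group matched.
`search` walks the string left to right and returns the first match it finds.
The match spans [0:7] → '928 928'.
Captured: group 1 = '928'.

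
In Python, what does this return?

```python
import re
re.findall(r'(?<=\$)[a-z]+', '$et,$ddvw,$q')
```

['et', 'ddvw', 'q']

Lookahead/lookbehind check context without consuming it, so the matched span excludes the asserted characters.
No capturing groups, so `findall` returns the 3 full match strings.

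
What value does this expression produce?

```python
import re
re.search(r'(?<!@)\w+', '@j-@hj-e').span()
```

(5, 6)

Because the assertion is negative and zero-width, positions next to the forbidden text are skipped.
`re.search` tries every starting position until one works.
The match spans [5:6] → 'j'.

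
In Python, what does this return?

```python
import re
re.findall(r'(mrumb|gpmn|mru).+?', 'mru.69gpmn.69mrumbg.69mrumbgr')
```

`|` is ordered: at each position the engine commits to the first alternative that works.
Matches: at [0:4] match 'mru.', group 1 = 'mru'; at [6:11] match 'gpmn.', group 1 = 'gpmn'; at [13:19] match 'mrumbg', group 1 = 'mrumb'; at [22:28] match 'mrumbg', group 1 = 'mrumb'.
Because there's exactly one group, `findall` drops the full match and keeps group 1 from each hit.

['mru', 'gpmn', 'mrumb', 'mrumb']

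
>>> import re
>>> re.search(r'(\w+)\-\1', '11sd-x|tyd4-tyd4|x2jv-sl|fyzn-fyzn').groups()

The match spans [7:16] → 'tyd4-tyd4'.
Captured: group 1 = 'tyd4'.

('tyd4',)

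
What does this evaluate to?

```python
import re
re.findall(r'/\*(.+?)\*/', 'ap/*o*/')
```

Scanning left to right: at [2:7] match '/*o*/', group 1 = 'o'.
`findall` collects group 1 from the one match (1 total).

['o']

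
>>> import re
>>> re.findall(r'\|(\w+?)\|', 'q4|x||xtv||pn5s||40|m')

`findall` collects group 1 from each match (4 total).

['x', 'xtv', 'pn5s', '40']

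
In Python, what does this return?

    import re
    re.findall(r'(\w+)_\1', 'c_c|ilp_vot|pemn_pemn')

A backreference is literal: `\1` must see the identical characters the first group matched.
One capturing group, so `findall` returns just the captured substring from each match — 2 in all.

['c', 'pemn']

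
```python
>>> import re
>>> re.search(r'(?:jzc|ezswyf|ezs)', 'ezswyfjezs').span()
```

Branches in `(...|...)` are attempted left-to-right; the first branch that allows the whole pattern to succeed is taken.
`re.search` tries every starting position until one works.
The match spans [0:6] → 'ezswyf'.

(0, 6)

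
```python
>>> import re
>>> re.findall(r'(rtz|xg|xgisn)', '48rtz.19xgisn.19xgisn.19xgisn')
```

Alternation tries branches left to right and keeps the first one that lets the overall match succeed at that position.
Walking the string: at [2:5] match 'rtz', group 1 = 'rtz'; at [8:10] match 'xg', group 1 = 'xg'; at [16:18] match 'xg', group 1 = 'xg'; at [24:26] match 'xg', group 1 = 'xg'.
One capturing group, so `findall` returns just the captured substring from each match — 4 in all.

['rtz', 'xg', 'xg', 'xg']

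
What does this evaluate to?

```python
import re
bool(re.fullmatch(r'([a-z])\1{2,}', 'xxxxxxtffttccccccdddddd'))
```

`\1` has to match the exact text group 1 already captured.
`fullmatch` succeeds only if the pattern covers the string from start to end.
Here there's no way to consume every character, so the call returns None, and `bool(None)` is False.

False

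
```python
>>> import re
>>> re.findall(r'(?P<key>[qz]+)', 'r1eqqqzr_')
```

['qqqz']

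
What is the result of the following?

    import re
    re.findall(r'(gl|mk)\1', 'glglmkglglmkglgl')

['gl', 'gl', 'gl']

The backreference `\1` re-matches whatever the first group consumed, character for character.
With a single group, `findall` returns only what that group captured — 3 items.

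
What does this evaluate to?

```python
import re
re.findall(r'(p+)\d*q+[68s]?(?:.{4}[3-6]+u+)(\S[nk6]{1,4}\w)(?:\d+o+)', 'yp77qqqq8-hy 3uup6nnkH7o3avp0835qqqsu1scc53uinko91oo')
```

The pattern matches one or more of a literal 'p' (captured); then zero or more of a digit, then one or more of the literal 'q', then optionally one of [68s]; then exactly 4 of any character, then one or more of a character in [3-6], then one or more of the literal 'u' (non-capturing group); then a non-whitespace character, then 1 to 4 of one of [nk6], then a word character (captured); then one or more of a digit, then one or more of the literal 'o' (non-capturing group).
Multiple groups make `findall` return tuples — one 2-tuple for the one match.

[('p', 'p6nnkH')]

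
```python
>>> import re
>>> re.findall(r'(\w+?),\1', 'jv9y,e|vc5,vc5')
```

`\1` has to match the exact text group 1 already captured.
With a single group, `findall` returns only what that group captured — 1 item.

['vc5']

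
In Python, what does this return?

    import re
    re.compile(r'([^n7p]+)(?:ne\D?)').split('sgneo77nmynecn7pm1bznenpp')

['', 'sg', '77n', 'my', 'n7p', 'm1bz', 'pp']

Pattern: one or more of any character except [n7p] (captured); then the literal 'ne', then optionally a non-digit (non-capturing group).
Matches to split on: at [0:5] → 'sgneo'; at [8:13] → 'mynec'; at [16:23] → 'm1bznen'.
`re.split` interleaves the captured-group text with the surrounding fragments.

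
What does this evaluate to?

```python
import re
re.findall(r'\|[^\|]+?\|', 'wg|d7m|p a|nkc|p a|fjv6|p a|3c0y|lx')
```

['|d7m|', '|nkc|', '|fjv6|', '|3c0y|']

Since nothing is captured, `findall` lists the 4 matched substrings directly.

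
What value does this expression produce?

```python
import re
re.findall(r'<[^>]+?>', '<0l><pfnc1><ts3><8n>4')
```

['<0l>', '<pfnc1>', '<ts3>', '<8n>']

Matches: at [0:4] → '<0l>'; at [4:11] → '<pfnc1>'; at [11:16] → '<ts3>'; at [16:20] → '<8n>'.
With no groups in the pattern, `findall` gives back each whole match — 4 here.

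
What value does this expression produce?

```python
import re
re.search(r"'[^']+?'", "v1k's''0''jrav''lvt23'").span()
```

(3, 6)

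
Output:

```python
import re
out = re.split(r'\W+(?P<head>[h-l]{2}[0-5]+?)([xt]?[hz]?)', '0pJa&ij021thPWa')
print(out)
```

['0pJa', 'ij0', '', '21thPWa']

The pattern matches one or more of a non-word character; then exactly 2 of a character in [h-l], then one or more of a character in [0-5] (lazy) (captured as 'head'); then optionally one of [xt], then optionally one of [hz] (captured).
The `?` after the quantifier makes it lazy — it takes as little as possible before letting the rest of the pattern try.
Matches to split on: at [4:8] → '&ij0'.
The group in the pattern means `split` returns the separators' captures alongside the pieces.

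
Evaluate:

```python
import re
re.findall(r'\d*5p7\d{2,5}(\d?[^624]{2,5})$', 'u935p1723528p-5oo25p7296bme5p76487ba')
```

Pattern: zero or more of a digit, then the literal '5p7', then 2 to 5 of a digit; then optionally a digit, then 2 to 5 of any character except [624] (captured); then anchored at the end.
Matches: at [27:36] match '5p76487ba', group 1 = 'ba'.
`findall` collects group 1 from the one match (1 total).

['ba']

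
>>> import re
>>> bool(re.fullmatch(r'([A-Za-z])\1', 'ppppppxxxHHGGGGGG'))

False

`re.fullmatch` is like wrapping the pattern in `^…$` (in single-line mode).
Here there's no way to consume every character, so the call returns None, and `bool(None)` is False.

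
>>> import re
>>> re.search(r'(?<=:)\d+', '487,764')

None

Lookahead/lookbehind check context without consuming it, so the matched span excludes the asserted characters.
`search` walks the string left to right and returns the first match it finds.
Here the pattern never matches, so the call returns None.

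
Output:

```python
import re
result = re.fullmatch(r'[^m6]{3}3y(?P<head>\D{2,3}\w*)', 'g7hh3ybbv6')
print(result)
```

None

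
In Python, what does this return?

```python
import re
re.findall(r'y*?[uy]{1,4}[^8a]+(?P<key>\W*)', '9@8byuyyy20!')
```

The pattern matches zero or more of a literal 'y' (lazy), then 1 to 4 of one of [uy]; then one or more of any character except [8a]; then zero or more of a non-word character (captured as 'key').
Matches: at [4:12] match 'yuyyy20!', group 1 = ''.
Because there's exactly one group, `findall` drops the full match and keeps group 1 from the one hit.

['']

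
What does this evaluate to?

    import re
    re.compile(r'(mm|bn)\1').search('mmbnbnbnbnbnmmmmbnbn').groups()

The match spans [2:6] → 'bnbn'.
Captured: group 1 = 'bn'.

('bn',)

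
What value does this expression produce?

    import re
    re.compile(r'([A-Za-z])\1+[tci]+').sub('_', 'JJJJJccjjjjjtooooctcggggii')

A backreference is literal: `\1` must see the identical characters the first group matched.
Every occurrence is swapped for '_'.

'____'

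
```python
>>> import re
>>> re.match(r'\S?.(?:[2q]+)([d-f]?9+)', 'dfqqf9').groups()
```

('f9',)

Pattern: optionally a non-whitespace character, then any character; then one or more of one of [2q] (non-capturing group); then optionally a character in [d-f], then one or more of the literal '9' (captured).
With `match`, the pattern is implicitly anchored at the beginning.
The match spans [0:6] → 'dfqqf9'.
Captured: group 1 = 'f9'.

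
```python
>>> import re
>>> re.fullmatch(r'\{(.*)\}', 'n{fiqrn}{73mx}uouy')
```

`re.fullmatch` requires the pattern to consume the entire string.
Here the pattern can't cover the whole string, so the call returns None.

None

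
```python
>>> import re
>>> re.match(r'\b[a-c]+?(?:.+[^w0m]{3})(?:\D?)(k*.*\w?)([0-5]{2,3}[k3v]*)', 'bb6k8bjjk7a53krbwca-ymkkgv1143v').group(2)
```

The match spans [0:31] → 'bb6k8bjjk7a53krbwca-ymkkgv1143v'.
Captured: group 1 = '', group 2 = '43v'.

'43v'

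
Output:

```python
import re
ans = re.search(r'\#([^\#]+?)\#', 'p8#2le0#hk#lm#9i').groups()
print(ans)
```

('2le0',)

Unlike `match`, `search` isn't anchored — it looks for the pattern anywhere in the string.
The match spans [2:8] → '#2le0#'.
Captured: group 1 = '2le0'.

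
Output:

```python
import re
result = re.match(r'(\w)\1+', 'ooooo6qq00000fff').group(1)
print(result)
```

The match spans [0:5] → 'ooooo'.
Captured: group 1 = 'o'.

o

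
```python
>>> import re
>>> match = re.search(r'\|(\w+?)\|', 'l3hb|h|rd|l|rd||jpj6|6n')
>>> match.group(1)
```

The match spans [4:7] → '|h|'.
Captured: group 1 = 'h'.

'h'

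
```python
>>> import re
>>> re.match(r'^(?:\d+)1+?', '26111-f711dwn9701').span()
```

(0, 5)

`match` is anchored at position 0; if the pattern doesn't fit there, it returns None.
The match spans [0:5] → '26111'.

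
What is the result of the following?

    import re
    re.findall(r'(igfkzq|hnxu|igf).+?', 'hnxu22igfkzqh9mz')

Alternation isn't longest-match — the leftmost alternative that fits at this position is chosen.
Walking the string: at [0:5] match 'hnxu2', group 1 = 'hnxu'; at [6:13] match 'igfkzqh', group 1 = 'igfkzq'.
One capturing group, so `findall` returns just the captured substring from each match — 2 in all.

['hnxu', 'igfkzq']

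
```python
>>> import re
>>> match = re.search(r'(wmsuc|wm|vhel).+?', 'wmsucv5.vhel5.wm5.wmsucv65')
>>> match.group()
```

Branches in `(...|...)` are attempted left-to-right; the first branch that allows the whole pattern to succeed is taken.
`re.search` tries every starting position until one works.
The match spans [0:6] → 'wmsucv'.
Captured: group 1 = 'wmsuc'.

'wmsucv'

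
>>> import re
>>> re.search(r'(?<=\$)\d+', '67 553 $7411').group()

'7411'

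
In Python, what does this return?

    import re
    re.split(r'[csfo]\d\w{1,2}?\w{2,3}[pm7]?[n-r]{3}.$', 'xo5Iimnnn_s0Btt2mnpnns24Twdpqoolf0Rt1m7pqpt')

The pattern matches one of [csfo], then a digit; then 1 to 2 of a word character (lazy), then 2 to 3 of a word character, then optionally one of [pm7]; then exactly 3 of a character in [n-r], then any character; then anchored at the end.
`split` removes every match and returns the 2 fragments in between.

['xo5Iimnnn_s0Btt2mnpnns24Twdpqool', '']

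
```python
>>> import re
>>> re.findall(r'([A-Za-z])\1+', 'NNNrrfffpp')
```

After group 1 captures some text, `\1` only succeeds where that same text appears again.
With a single group, `findall` returns only what that group captured — 4 items.

['N', 'r', 'f', 'p']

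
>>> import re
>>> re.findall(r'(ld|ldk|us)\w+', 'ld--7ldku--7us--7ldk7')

['ld', 'ld']

Alternation tries branches left to right and keeps the first one that lets the overall match succeed at that position.
Matches: at [5:9] match 'ldku', group 1 = 'ld'; at [17:21] match 'ldk7', group 1 = 'ld'.
One capturing group, so `findall` returns just the captured substring from each match — 2 in all.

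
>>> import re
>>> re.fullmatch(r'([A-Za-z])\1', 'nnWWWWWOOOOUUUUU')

None

`\1` has to match the exact text group 1 already captured.
For `fullmatch`, every character of the input must be accounted for by the pattern.
Here the pattern can't cover the whole string, so the call returns None.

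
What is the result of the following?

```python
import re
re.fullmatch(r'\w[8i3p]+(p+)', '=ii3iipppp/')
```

None

The pattern matches a word character, then one or more of one of [8i3p]; then one or more of a literal 'p' (captured).
For `fullmatch`, every character of the input must be accounted for by the pattern.
Here the pattern can't cover the whole string, so the call returns None.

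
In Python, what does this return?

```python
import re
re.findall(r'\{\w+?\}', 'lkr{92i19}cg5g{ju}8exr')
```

['{92i19}', '{ju}']

With no groups in the pattern, `findall` gives back each whole match — 2 here.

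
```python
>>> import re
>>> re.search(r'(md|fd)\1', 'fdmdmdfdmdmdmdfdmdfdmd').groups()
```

('md',)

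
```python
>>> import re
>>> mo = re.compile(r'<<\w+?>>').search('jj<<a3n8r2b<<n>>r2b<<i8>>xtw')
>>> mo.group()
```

'<<n>>'

The match spans [11:16] → '<<n>>'.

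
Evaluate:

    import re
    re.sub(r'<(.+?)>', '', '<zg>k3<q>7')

'k37'

Because the quantifier is non-greedy, it stops expanding at the earliest point where the rest of the pattern can succeed.
Matches: at [0:4] → '<zg>'; at [6:9] → '<q>'.
Every occurrence is swapped for ''.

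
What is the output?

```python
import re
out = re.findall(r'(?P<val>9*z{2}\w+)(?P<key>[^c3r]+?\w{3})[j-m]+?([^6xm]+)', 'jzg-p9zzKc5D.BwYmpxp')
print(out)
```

[('9zzKc5D', '.BwY', 'p')]

Pattern: zero or more of the literal '9', then exactly 2 of the literal 'z', then one or more of a word character (captured as 'val'); then one or more of any character except [c3r] (lazy), then exactly 3 of a word character (captured as 'key'); then one or more of a character in [j-m] (lazy); then one or more of any character except [6xm] (captured).
3 groups means the one result is a tuple of 3 captured strings — 1 here.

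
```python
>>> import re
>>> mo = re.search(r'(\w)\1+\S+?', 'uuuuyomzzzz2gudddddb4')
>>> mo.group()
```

`\1` has to match the exact text group 1 already captured.
Unlike `match`, `search` isn't anchored — it looks for the pattern anywhere in the string.
The match spans [0:5] → 'uuuuy'.
Captured: group 1 = 'u'.

'uuuuy'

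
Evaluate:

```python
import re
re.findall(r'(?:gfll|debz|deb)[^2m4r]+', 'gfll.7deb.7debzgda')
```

['gfll.7deb.7debzgda']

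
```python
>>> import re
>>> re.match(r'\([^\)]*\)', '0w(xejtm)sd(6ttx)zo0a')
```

None

`re.match` won't scan ahead — the pattern has to work from the very first character.
Here position 0 doesn't satisfy it, so the call returns None.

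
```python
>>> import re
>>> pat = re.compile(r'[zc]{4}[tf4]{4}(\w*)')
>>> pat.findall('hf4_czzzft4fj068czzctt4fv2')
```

['j068czzctt4fv2']

This matches exactly 4 of one of [zc], then exactly 4 of one of [tf4]; then zero or more of a word character (captured).
Matches: at [4:26] match 'czzzft4fj068czzctt4fv2', group 1 = 'j068czzctt4fv2'.
`findall` collects group 1 from the one match (1 total).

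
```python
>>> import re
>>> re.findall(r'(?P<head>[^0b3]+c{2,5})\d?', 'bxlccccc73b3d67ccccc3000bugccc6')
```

['xlccccc', 'd67ccccc', 'ugccc']

The pattern matches one or more of any character except [0b3], then 2 to 5 of a literal 'c' (captured as 'head'); then optionally a digit.
Walking the string: at [1:9] match 'xlccccc7', group 1 = 'xlccccc'; at [12:21] match 'd67ccccc3', group 1 = 'd67ccccc'; at [25:31] match 'ugccc6', group 1 = 'ugccc'.
Because there's exactly one group, `findall` drops the full match and keeps group 1 from each hit.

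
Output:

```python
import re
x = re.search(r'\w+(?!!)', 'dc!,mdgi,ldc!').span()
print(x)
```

(0, 1)

`(?!…)`/`(?<!…)` only lets a position through if the neighbouring text does NOT match; no characters are consumed.
`re.search` scans for the first position where the pattern succeeds.
The match spans [0:1] → 'd'.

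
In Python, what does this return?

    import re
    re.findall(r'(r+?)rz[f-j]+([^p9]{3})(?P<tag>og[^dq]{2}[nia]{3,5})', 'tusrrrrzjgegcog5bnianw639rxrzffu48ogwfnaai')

[('rrr', 'egc', 'og5bnian')]

Pattern: one or more of a literal 'r' (lazy) (captured); then the literal 'rz', then one or more of a character in [f-j]; then exactly 3 of any character except [p9] (captured); then the literal 'og', then exactly 2 of any character except [dq], then 3 to 5 of one of [nia] (captured as 'tag').
Scanning left to right: at [3:21] match 'rrrrzjgegcog5bnian', groups = ('rrr', 'egc', 'og5bnian').
3 groups means the one result is a tuple of 3 captured strings — 1 here.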